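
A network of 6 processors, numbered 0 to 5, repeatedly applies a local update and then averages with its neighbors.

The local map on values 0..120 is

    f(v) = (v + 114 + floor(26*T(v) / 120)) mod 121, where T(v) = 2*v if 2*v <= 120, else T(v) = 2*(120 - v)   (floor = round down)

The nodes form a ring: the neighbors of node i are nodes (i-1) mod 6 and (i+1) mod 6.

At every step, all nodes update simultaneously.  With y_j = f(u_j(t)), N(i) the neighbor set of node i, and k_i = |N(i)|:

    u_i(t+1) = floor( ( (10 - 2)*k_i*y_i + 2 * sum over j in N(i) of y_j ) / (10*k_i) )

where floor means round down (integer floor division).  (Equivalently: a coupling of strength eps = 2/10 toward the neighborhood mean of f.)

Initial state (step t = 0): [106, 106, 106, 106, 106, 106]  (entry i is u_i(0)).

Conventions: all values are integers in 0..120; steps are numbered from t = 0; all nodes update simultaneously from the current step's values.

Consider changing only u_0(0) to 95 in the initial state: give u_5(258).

Simulating step by step:
t=0: [95, 106, 106, 106, 106, 106]
t=1: [99, 104, 105, 105, 105, 104]
t=2: [101, 102, 103, 104, 103, 102]
t=3: [102, 102, 102, 103, 102, 102]
t=4: [102, 102, 102, 102, 102, 102]
t=5: [102, 102, 102, 102, 102, 102]

Answer: u_5(258) = 102
Key observation: The state at step 4, [102, 102, 102, 102, 102, 102], reappears at step 5: the system is in a cycle of period 1 from step 4 on.  Therefore the state at step 258 equals the state at step 4 + ((258 - 4) mod 1) = 4, which is [102, 102, 102, 102, 102, 102].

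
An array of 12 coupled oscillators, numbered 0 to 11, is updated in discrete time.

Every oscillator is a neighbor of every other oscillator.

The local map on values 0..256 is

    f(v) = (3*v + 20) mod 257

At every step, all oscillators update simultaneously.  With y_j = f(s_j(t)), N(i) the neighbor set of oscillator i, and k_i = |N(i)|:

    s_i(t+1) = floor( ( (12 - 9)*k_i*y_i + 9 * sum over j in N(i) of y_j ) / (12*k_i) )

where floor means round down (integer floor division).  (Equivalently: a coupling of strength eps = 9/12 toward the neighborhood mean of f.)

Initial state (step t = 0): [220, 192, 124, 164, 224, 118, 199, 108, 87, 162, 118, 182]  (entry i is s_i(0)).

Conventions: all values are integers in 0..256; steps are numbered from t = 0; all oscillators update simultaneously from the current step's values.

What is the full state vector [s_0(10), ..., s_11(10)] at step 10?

Answer: [18, 18, 18, 19, 18, 18, 18, 18, 18, 18, 18, 18]

Derivation:
t=0: [220, 192, 124, 164, 224, 118, 199, 108, 87, 162, 118, 182]
t=1: [136, 121, 131, 153, 139, 127, 125, 122, 111, 151, 127, 116]
t=2: [156, 147, 153, 165, 157, 151, 150, 148, 142, 164, 151, 145]
t=3: [204, 199, 203, 162, 205, 201, 201, 200, 197, 209, 201, 198]
t=4: [121, 118, 121, 145, 122, 119, 119, 119, 117, 124, 119, 118]
t=5: [128, 126, 128, 141, 128, 126, 126, 126, 125, 129, 126, 126]
t=6: [146, 145, 146, 153, 146, 145, 145, 145, 145, 147, 145, 145]
t=7: [201, 200, 201, 205, 201, 200, 200, 200, 200, 201, 200, 200]
t=8: [108, 107, 108, 110, 108, 107, 107, 107, 107, 108, 107, 107]
t=9: [85, 85, 85, 87, 85, 85, 85, 85, 85, 85, 85, 85]
t=10: [18, 18, 18, 19, 18, 18, 18, 18, 18, 18, 18, 18]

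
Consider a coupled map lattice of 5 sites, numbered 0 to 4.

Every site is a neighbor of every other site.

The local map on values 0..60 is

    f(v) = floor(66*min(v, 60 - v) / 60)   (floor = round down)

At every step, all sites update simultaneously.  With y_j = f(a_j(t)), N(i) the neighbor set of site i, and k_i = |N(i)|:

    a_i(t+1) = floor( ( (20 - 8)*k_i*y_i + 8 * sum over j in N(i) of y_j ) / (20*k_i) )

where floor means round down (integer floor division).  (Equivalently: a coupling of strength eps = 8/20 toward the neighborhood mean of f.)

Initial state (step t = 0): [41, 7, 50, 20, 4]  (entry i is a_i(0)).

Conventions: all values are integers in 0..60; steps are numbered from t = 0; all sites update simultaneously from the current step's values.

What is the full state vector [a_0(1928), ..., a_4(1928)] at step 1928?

Simulating step by step:
t=0: [41, 7, 50, 20, 4]
t=1: [16, 9, 11, 17, 8]
t=2: [14, 10, 12, 15, 10]
t=3: [14, 12, 13, 14, 12]
t=4: [14, 13, 14, 14, 13]
t=5: [14, 14, 14, 14, 14]
t=6: [15, 15, 15, 15, 15]
t=7: [16, 16, 16, 16, 16]
t=8: [17, 17, 17, 17, 17]
t=9: [18, 18, 18, 18, 18]
t=10: [19, 19, 19, 19, 19]
t=11: [20, 20, 20, 20, 20]
t=12: [22, 22, 22, 22, 22]
t=13: [24, 24, 24, 24, 24]
t=14: [26, 26, 26, 26, 26]
t=15: [28, 28, 28, 28, 28]
t=16: [30, 30, 30, 30, 30]
t=17: [33, 33, 33, 33, 33]
t=18: [29, 29, 29, 29, 29]
t=19: [31, 31, 31, 31, 31]
t=20: [31, 31, 31, 31, 31]

Answer: [31, 31, 31, 31, 31]
Key observation: The state at step 19, [31, 31, 31, 31, 31], reappears at step 20: the system is in a cycle of period 1 from step 19 on.  Therefore the state at step 1928 equals the state at step 19 + ((1928 - 19) mod 1) = 19, which is [31, 31, 31, 31, 31].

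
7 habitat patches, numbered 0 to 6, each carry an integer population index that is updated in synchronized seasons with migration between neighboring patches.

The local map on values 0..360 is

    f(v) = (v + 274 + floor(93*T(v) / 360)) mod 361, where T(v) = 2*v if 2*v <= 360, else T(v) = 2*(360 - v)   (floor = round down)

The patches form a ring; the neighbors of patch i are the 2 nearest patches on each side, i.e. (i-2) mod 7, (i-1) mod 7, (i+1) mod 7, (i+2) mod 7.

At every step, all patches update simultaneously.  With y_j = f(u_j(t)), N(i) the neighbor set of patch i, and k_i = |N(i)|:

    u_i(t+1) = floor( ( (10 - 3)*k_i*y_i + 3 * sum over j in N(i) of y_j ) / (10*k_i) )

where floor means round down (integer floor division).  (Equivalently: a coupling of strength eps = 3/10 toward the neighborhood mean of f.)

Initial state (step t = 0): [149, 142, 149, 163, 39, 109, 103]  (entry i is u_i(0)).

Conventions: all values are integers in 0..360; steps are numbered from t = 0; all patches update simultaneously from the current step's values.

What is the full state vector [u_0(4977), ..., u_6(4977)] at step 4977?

Simulating step by step:
t=0: [149, 142, 149, 163, 39, 109, 103]
t=1: [127, 127, 153, 162, 266, 107, 99]
t=2: [102, 108, 146, 152, 191, 93, 82]
t=3: [69, 81, 129, 134, 161, 70, 55]
t=4: [50, 69, 99, 105, 154, 61, 267]
t=5: [267, 65, 87, 67, 129, 63, 198]
t=6: [178, 43, 57, 22, 95, 46, 162]
t=7: [217, 312, 318, 297, 127, 292, 179]
t=8: [211, 240, 236, 232, 142, 223, 188]
t=9: [201, 211, 205, 204, 151, 198, 188]
t=10: [195, 198, 193, 192, 157, 190, 187]
t=11: [192, 193, 189, 188, 162, 187, 186]
t=12: [190, 191, 187, 186, 167, 186, 186]
t=13: [189, 190, 187, 186, 172, 186, 186]
t=14: [189, 189, 187, 187, 177, 187, 187]
t=15: [189, 189, 188, 188, 183, 188, 188]
t=16: [189, 189, 189, 188, 187, 188, 189]
t=17: [189, 189, 189, 189, 189, 189, 189]
t=18: [190, 190, 190, 190, 190, 190, 190]
t=19: [190, 190, 190, 190, 190, 190, 190]

Answer: [190, 190, 190, 190, 190, 190, 190]
Key observation: The state at step 18, [190, 190, 190, 190, 190, 190, 190], reappears at step 19: the system is in a cycle of period 1 from step 18 on.  Therefore the state at step 4977 equals the state at step 18 + ((4977 - 18) mod 1) = 18, which is [190, 190, 190, 190, 190, 190, 190].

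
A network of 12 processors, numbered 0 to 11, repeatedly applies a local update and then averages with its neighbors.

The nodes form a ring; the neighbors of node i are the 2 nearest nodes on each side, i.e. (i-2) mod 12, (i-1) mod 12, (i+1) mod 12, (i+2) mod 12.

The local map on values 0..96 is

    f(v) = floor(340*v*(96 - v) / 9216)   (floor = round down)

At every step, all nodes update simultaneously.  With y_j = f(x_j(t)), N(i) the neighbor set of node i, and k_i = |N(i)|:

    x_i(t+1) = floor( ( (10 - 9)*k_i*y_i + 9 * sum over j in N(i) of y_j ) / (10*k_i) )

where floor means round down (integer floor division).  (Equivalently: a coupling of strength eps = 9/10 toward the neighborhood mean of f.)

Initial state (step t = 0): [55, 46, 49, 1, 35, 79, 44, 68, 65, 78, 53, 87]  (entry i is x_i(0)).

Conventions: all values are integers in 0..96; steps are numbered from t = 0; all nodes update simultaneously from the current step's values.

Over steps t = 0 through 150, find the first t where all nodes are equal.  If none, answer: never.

Answer: 6
Key observation: Synchronization is absorbing here: once all nodes are equal they stay equal, and step 6 is the first all-equal step.

Derivation:
t=0: [55, 46, 49, 1, 35, 79, 44, 68, 65, 78, 53, 87]  (not all equal)
t=1: [71, 52, 64, 66, 57, 57, 69, 65, 72, 62, 61, 70]  (not all equal)
t=2: [74, 71, 75, 79, 75, 75, 74, 72, 73, 71, 69, 75]  (not all equal)
t=3: [62, 57, 58, 58, 56, 57, 60, 61, 63, 62, 61, 63]  (not all equal)
t=4: [79, 79, 80, 81, 80, 80, 79, 78, 77, 77, 76, 78]  (not all equal)
t=5: [50, 47, 47, 47, 46, 47, 49, 50, 52, 52, 51, 51]  (not all equal)
t=6: [84, 84, 84, 84, 84, 84, 84, 84, 84, 84, 84, 84]  (all equal)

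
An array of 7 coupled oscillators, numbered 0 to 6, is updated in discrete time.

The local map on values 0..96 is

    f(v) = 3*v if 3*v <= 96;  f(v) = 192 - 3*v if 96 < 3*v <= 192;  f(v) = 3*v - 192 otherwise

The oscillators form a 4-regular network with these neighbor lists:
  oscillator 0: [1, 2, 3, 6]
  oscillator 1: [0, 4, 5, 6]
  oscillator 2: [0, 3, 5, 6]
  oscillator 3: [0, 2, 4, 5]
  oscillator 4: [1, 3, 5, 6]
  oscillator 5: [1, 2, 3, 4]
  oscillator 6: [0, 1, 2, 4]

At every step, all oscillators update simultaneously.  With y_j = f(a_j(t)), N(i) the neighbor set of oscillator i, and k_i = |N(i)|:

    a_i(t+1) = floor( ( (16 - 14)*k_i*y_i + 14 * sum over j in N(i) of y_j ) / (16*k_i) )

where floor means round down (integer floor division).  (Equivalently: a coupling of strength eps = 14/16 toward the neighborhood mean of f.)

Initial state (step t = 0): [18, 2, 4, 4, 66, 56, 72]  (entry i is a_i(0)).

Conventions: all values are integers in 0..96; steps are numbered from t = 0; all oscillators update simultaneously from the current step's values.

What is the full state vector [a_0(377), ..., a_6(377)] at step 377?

Simulating step by step:
t=0: [18, 2, 4, 4, 66, 56, 72]
t=1: [18, 24, 26, 22, 15, 10, 20]
t=2: [67, 50, 55, 53, 55, 60, 61]
t=3: [25, 17, 17, 20, 24, 29, 24]
t=4: [60, 73, 70, 69, 68, 62, 63]
t=5: [15, 10, 10, 12, 12, 16, 15]
t=6: [36, 41, 41, 39, 39, 34, 36]
t=7: [75, 81, 81, 78, 78, 74, 75]
t=8: [42, 36, 36, 39, 39, 44, 42]
t=9: [75, 68, 68, 71, 71, 77, 75]
t=10: [21, 29, 29, 25, 25, 19, 21]
t=11: [76, 67, 67, 71, 71, 78, 76]
t=12: [20, 30, 30, 26, 26, 18, 20]
t=13: [77, 66, 66, 71, 71, 80, 77]
t=14: [20, 32, 32, 27, 27, 17, 20]
t=15: [80, 67, 67, 73, 73, 83, 80]
t=16: [26, 40, 40, 34, 34, 22, 26]
t=17: [78, 77, 77, 78, 78, 79, 78]
t=18: [40, 42, 42, 42, 42, 41, 40]
t=19: [68, 69, 69, 67, 67, 66, 68]
t=20: [12, 10, 10, 10, 10, 11, 12]
t=21: [32, 33, 33, 31, 31, 30, 32]
t=22: [94, 93, 93, 93, 93, 92, 94]
t=23: [88, 87, 87, 87, 87, 86, 88]
t=24: [70, 69, 69, 69, 69, 68, 70]
t=25: [16, 15, 15, 15, 15, 14, 16]
t=26: [46, 45, 45, 45, 45, 44, 46]
t=27: [55, 56, 56, 57, 57, 57, 55]
t=28: [24, 24, 24, 22, 22, 22, 24]
t=29: [70, 69, 69, 68, 68, 68, 70]
t=30: [15, 15, 15, 13, 13, 13, 15]
t=31: [43, 42, 42, 41, 41, 41, 43]
t=32: [65, 66, 66, 67, 67, 67, 65]
t=33: [5, 6, 6, 7, 7, 7, 5]
t=34: [17, 18, 18, 19, 19, 19, 17]
t=35: [53, 54, 54, 55, 55, 55, 53]
t=36: [30, 30, 30, 28, 28, 28, 30]
t=37: [88, 87, 87, 86, 86, 86, 88]
t=38: [69, 69, 69, 67, 67, 67, 69]
t=39: [13, 12, 12, 11, 11, 11, 13]
t=40: [36, 36, 36, 34, 34, 34, 36]
t=41: [85, 86, 86, 87, 87, 87, 85]
t=42: [65, 66, 66, 67, 67, 67, 65]

Answer: [88, 87, 87, 86, 86, 86, 88]
Key observation: The state at step 32, [65, 66, 66, 67, 67, 67, 65], reappears at step 42: the system is in a cycle of period 10 from step 32 on.  Therefore the state at step 377 equals the state at step 32 + ((377 - 32) mod 10) = 37, which is [88, 87, 87, 86, 86, 86, 88].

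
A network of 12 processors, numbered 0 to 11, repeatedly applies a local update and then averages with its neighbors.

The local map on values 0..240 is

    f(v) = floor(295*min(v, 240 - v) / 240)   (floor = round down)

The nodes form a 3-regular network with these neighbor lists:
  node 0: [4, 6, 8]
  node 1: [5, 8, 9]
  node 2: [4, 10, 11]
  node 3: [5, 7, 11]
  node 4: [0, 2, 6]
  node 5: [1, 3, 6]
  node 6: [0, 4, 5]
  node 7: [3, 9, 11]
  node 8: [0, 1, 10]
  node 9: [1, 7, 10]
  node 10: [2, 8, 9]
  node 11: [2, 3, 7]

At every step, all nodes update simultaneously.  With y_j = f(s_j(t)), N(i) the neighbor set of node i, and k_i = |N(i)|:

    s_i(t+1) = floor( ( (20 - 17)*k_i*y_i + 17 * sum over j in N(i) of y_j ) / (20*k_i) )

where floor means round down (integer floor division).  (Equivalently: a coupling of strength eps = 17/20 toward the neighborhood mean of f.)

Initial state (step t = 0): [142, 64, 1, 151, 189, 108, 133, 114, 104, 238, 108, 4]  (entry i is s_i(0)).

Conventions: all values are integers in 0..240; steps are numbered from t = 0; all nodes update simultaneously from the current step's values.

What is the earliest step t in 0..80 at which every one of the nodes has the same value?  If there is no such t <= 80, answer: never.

Simulating step by step:
t=0: [142, 64, 1, 151, 189, 108, 133, 114, 104, 238, 108, 4]  (not all equal)
t=1: [108, 85, 56, 94, 80, 109, 108, 53, 112, 99, 56, 71]  (not all equal)
t=2: [123, 126, 81, 98, 108, 119, 122, 101, 106, 85, 102, 83]  (not all equal)
t=3: [136, 128, 116, 123, 129, 136, 141, 110, 135, 125, 113, 112]  (not all equal)
t=4: [128, 133, 137, 134, 130, 132, 128, 139, 133, 137, 137, 139]  (not all equal)
t=5: [134, 129, 127, 127, 133, 132, 135, 126, 131, 126, 127, 126]  (not all equal)
t=6: [130, 135, 136, 137, 132, 133, 130, 139, 134, 138, 137, 138]  (not all equal)
t=7: [132, 128, 127, 126, 132, 130, 133, 125, 130, 126, 127, 125]  (not all equal)
t=8: [132, 136, 137, 139, 133, 135, 132, 140, 135, 138, 137, 139]  (not all equal)
t=9: [130, 127, 126, 124, 130, 127, 130, 123, 128, 125, 126, 124]  (not all equal)
t=10: [135, 138, 139, 141, 136, 138, 135, 141, 137, 140, 139, 141]  (not all equal)
t=11: [127, 124, 124, 122, 127, 125, 127, 121, 126, 123, 124, 121]  (not all equal)
t=12: [138, 141, 142, 144, 139, 141, 138, 144, 140, 143, 141, 144]  (not all equal)
t=13: [123, 120, 120, 118, 123, 121, 123, 118, 122, 119, 120, 118]  (not all equal)
t=14: [143, 145, 145, 145, 144, 145, 143, 145, 145, 146, 146, 145]  (not all equal)
t=15: [117, 115, 116, 116, 118, 116, 117, 115, 116, 115, 115, 116]  (not all equal)
t=16: [143, 141, 142, 141, 143, 142, 143, 141, 141, 141, 141, 141]  (not all equal)
t=17: [119, 120, 120, 120, 119, 120, 119, 121, 120, 121, 120, 120]  (not all equal)
t=18: [146, 146, 146, 146, 146, 146, 146, 146, 146, 146, 146, 146]  (all equal)

Answer: 18
Key observation: Synchronization is absorbing here: once all nodes are equal they stay equal, and step 18 is the first all-equal step.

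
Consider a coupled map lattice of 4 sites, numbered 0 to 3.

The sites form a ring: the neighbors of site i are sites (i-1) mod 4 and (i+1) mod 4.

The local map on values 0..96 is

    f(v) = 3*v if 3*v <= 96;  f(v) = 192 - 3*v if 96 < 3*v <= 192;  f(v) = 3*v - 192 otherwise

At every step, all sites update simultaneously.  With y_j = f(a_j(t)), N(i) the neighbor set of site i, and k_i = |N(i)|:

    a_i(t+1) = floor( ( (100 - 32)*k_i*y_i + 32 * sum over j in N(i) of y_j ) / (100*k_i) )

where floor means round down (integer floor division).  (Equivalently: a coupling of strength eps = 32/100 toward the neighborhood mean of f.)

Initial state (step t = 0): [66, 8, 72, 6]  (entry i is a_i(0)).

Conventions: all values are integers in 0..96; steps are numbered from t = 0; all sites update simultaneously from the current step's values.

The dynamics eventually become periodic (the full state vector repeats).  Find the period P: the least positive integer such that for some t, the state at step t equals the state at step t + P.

Answer: 10
Key observation: The state at step 49, [40, 31, 40, 31], reappears at step 59 — and no state repeats earlier — so the cycle the system enters has period 10.

Derivation:
t=0: [66, 8, 72, 6]
t=1: [10, 21, 23, 17]
t=2: [38, 58, 65, 50]
t=3: [62, 25, 11, 41]
t=4: [27, 57, 45, 53]
t=5: [63, 36, 47, 44]
t=6: [25, 65, 57, 49]
t=7: [58, 17, 21, 45]
t=8: [29, 47, 60, 51]
t=9: [73, 50, 22, 42]
t=10: [35, 43, 62, 59]
t=11: [71, 57, 16, 25]
t=12: [29, 25, 48, 62]
t=13: [72, 72, 45, 25]
t=14: [32, 29, 54, 63]
t=15: [79, 79, 34, 22]
t=16: [48, 52, 78, 66]
t=17: [39, 38, 35, 18]
t=18: [72, 78, 80, 62]
t=19: [24, 40, 40, 15]
t=20: [67, 72, 67, 53]
t=21: [15, 19, 15, 25]
t=22: [51, 53, 51, 65]
t=23: [32, 34, 32, 14]
t=24: [86, 91, 86, 59]
t=25: [60, 76, 60, 31]
t=26: [28, 28, 28, 67]
t=27: [72, 84, 72, 33]
t=28: [40, 48, 40, 70]
t=29: [59, 55, 59, 35]
t=30: [28, 23, 28, 63]
t=31: [68, 73, 68, 28]
t=32: [25, 22, 25, 60]
t=33: [63, 68, 63, 32]
t=34: [19, 9, 19, 66]
t=35: [44, 36, 44, 22]
t=36: [64, 76, 64, 64]
t=37: [5, 24, 5, 0]
t=38: [21, 53, 21, 4]
t=39: [50, 42, 50, 28]
t=40: [52, 58, 52, 70]
t=41: [30, 23, 30, 23]
t=42: [83, 75, 83, 75]
t=43: [49, 40, 49, 40]
t=44: [53, 63, 53, 63]
t=45: [23, 12, 23, 12]
t=46: [58, 46, 58, 46]
t=47: [29, 42, 29, 42]
t=48: [80, 72, 80, 72]
t=49: [40, 31, 40, 31]
t=50: [78, 86, 78, 86]
t=51: [49, 58, 49, 58]
t=52: [36, 26, 36, 26]
t=53: [82, 79, 82, 79]
t=54: [51, 47, 51, 47]
t=55: [42, 47, 42, 47]
t=56: [61, 55, 61, 55]
t=57: [14, 21, 14, 21]
t=58: [48, 56, 48, 56]
t=59: [40, 31, 40, 31]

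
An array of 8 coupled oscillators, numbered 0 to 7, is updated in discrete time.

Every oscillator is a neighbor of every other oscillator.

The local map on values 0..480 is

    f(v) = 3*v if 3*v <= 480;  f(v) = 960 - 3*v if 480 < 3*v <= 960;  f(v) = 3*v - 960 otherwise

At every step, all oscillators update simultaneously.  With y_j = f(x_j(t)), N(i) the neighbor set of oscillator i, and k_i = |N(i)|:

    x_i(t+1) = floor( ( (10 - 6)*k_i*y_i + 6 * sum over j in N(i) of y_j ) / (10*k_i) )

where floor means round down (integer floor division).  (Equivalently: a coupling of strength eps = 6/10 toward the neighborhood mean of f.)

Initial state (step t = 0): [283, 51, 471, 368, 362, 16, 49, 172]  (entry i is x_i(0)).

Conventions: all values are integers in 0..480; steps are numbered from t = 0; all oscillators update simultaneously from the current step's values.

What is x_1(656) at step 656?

Answer: x_1(656) = 214
Key observation: The state at step 9, [333, 325, 325, 326, 332, 340, 325, 325], reappears at step 21: the system is in a cycle of period 12 from step 9 on.  Therefore the state at step 656 equals the state at step 9 + ((656 - 9) mod 12) = 20, which is [206, 214, 214, 213, 207, 199, 214, 214].

Derivation:
t=0: [283, 51, 471, 368, 362, 16, 49, 172]
t=1: [174, 187, 281, 184, 178, 154, 185, 278]
t=2: [376, 363, 275, 366, 372, 383, 365, 277]
t=3: [153, 141, 143, 144, 150, 160, 143, 141]
t=4: [446, 435, 436, 437, 443, 453, 436, 435]
t=5: [365, 355, 356, 357, 363, 372, 356, 355]
t=6: [124, 115, 115, 116, 122, 131, 115, 115]
t=7: [361, 353, 353, 354, 360, 368, 353, 353]
t=8: [114, 106, 106, 107, 113, 121, 106, 106]
t=9: [333, 325, 325, 326, 332, 340, 325, 325]
t=10: [30, 22, 22, 23, 29, 37, 22, 22]
t=11: [81, 73, 73, 74, 80, 88, 73, 73]
t=12: [234, 226, 226, 227, 233, 241, 226, 226]
t=13: [266, 274, 274, 273, 267, 259, 274, 274]
t=14: [153, 145, 145, 146, 152, 160, 145, 145]
t=15: [450, 442, 442, 443, 449, 457, 442, 442]
t=16: [381, 373, 373, 374, 380, 388, 373, 373]
t=17: [174, 166, 166, 167, 173, 181, 166, 166]
t=18: [446, 454, 454, 453, 447, 439, 454, 454]
t=19: [386, 394, 394, 393, 387, 379, 394, 394]
t=20: [206, 214, 214, 213, 207, 199, 214, 214]
t=21: [333, 325, 325, 326, 332, 340, 325, 325]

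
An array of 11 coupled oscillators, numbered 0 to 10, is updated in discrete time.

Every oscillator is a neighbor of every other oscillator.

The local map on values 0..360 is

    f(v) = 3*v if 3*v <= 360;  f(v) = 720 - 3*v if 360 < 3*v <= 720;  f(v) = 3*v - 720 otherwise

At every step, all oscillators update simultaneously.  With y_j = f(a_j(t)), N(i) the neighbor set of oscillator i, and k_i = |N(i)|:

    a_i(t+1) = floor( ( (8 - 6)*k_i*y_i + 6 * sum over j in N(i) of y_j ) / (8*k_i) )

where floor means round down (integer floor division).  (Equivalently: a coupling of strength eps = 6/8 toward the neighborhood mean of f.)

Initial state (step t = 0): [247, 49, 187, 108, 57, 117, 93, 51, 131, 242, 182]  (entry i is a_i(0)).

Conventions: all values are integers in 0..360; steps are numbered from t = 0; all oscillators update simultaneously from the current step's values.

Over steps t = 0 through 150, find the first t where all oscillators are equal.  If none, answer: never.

Answer: 8
Key observation: Synchronization is absorbing here: once all oscillators are equal they stay equal, and step 8 is the first all-equal step.

Derivation:
t=0: [247, 49, 187, 108, 57, 117, 93, 51, 131, 242, 182]  (not all equal)
t=1: [162, 184, 186, 215, 188, 219, 207, 185, 215, 159, 188]  (not all equal)
t=2: [160, 149, 148, 132, 147, 130, 137, 148, 132, 162, 147]  (not all equal)
t=3: [277, 283, 284, 292, 284, 293, 289, 284, 292, 276, 284]  (not all equal)
t=4: [131, 134, 135, 139, 135, 139, 137, 135, 139, 130, 135]  (not all equal)
t=5: [316, 314, 314, 312, 314, 312, 313, 314, 312, 316, 314]  (not all equal)
t=6: [222, 221, 221, 220, 221, 220, 220, 221, 220, 222, 221]  (not all equal)
t=7: [56, 57, 57, 57, 57, 57, 57, 57, 57, 56, 57]  (not all equal)
t=8: [170, 170, 170, 170, 170, 170, 170, 170, 170, 170, 170]  (all equal)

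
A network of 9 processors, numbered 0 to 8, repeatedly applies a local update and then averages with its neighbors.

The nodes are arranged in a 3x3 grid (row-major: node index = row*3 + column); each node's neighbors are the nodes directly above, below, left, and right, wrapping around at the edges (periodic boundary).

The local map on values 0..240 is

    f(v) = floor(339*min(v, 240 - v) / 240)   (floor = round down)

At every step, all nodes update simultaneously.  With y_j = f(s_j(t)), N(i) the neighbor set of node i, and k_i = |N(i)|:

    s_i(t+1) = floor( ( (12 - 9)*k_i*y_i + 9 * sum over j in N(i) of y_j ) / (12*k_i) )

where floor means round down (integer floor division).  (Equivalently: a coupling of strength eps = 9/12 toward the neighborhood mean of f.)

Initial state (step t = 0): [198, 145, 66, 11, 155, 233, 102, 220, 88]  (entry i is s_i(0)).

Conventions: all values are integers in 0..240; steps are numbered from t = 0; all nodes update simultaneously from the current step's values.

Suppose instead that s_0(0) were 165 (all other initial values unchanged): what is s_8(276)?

Answer: s_8(276) = 124
Key observation: The state at step 19, [152, 152, 152, 152, 152, 152, 152, 152, 152], reappears at step 23: the system is in a cycle of period 4 from step 19 on.  Therefore the state at step 276 equals the state at step 19 + ((276 - 19) mod 4) = 20, which is [124, 124, 124, 124, 124, 124, 124, 124, 124].

Derivation:
t=0: [165, 145, 66, 11, 155, 233, 102, 220, 88]
t=1: [98, 98, 93, 74, 64, 68, 87, 104, 82]
t=2: [127, 129, 124, 109, 113, 106, 124, 123, 121]
t=3: [158, 160, 159, 156, 156, 157, 161, 162, 162]
t=4: [114, 113, 113, 115, 115, 115, 112, 112, 112]
t=5: [159, 159, 159, 161, 160, 160, 159, 158, 158]
t=6: [113, 114, 114, 112, 113, 113, 113, 114, 114]
t=7: [159, 160, 160, 158, 159, 159, 159, 160, 160]
t=8: [113, 113, 113, 114, 113, 113, 113, 113, 113]
t=9: [159, 159, 159, 159, 159, 159, 159, 159, 159]
t=10: [114, 114, 114, 114, 114, 114, 114, 114, 114]
t=11: [161, 161, 161, 161, 161, 161, 161, 161, 161]
t=12: [111, 111, 111, 111, 111, 111, 111, 111, 111]
t=13: [156, 156, 156, 156, 156, 156, 156, 156, 156]
t=14: [118, 118, 118, 118, 118, 118, 118, 118, 118]
t=15: [166, 166, 166, 166, 166, 166, 166, 166, 166]
t=16: [104, 104, 104, 104, 104, 104, 104, 104, 104]
t=17: [146, 146, 146, 146, 146, 146, 146, 146, 146]
t=18: [132, 132, 132, 132, 132, 132, 132, 132, 132]
t=19: [152, 152, 152, 152, 152, 152, 152, 152, 152]
t=20: [124, 124, 124, 124, 124, 124, 124, 124, 124]
t=21: [163, 163, 163, 163, 163, 163, 163, 163, 163]
t=22: [108, 108, 108, 108, 108, 108, 108, 108, 108]
t=23: [152, 152, 152, 152, 152, 152, 152, 152, 152]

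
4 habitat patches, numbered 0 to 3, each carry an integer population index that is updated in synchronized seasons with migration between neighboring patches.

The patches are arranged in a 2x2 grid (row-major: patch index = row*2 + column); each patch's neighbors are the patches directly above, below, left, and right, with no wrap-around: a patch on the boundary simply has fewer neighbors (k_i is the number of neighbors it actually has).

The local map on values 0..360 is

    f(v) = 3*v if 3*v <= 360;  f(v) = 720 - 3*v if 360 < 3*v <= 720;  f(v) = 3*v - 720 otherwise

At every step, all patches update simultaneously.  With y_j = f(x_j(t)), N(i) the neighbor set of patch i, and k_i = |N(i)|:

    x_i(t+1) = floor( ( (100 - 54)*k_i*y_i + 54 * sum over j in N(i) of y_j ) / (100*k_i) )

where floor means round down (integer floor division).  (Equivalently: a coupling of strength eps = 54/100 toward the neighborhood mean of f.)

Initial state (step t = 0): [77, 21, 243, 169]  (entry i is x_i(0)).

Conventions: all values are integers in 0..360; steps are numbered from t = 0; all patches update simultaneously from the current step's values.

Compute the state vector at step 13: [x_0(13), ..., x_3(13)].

Answer: [250, 255, 213, 219]

Derivation:
t=0: [77, 21, 243, 169]
t=1: [125, 148, 124, 117]
t=2: [327, 314, 348, 329]
t=3: [267, 244, 291, 270]
t=4: [81, 51, 116, 85]
t=5: [247, 204, 294, 252]
t=6: [82, 65, 89, 89]
t=7: [237, 228, 261, 247]
t=8: [30, 24, 37, 36]
t=9: [90, 86, 104, 99]
t=10: [278, 271, 296, 290]
t=11: [122, 114, 148, 139]
t=12: [329, 334, 304, 306]
t=13: [250, 255, 213, 219]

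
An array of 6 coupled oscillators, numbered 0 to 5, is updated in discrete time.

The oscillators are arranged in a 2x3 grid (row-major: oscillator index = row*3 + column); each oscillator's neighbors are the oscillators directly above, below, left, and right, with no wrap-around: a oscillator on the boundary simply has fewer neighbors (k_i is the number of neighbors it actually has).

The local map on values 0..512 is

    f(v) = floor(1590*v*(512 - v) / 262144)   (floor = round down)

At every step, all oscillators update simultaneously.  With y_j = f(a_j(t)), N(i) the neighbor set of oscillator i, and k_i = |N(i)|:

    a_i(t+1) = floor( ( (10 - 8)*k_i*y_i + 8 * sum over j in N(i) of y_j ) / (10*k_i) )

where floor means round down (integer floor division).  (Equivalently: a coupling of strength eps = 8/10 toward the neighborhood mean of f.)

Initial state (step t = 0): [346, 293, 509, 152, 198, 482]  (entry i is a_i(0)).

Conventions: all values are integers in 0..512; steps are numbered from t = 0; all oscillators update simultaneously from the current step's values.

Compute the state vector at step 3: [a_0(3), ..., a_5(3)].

Simulating step by step:
t=0: [346, 293, 509, 152, 198, 482]
t=1: [357, 273, 192, 356, 290, 171]
t=2: [359, 371, 373, 357, 367, 375]
t=3: [327, 321, 314, 329, 321, 316]

Answer: [327, 321, 314, 329, 321, 316]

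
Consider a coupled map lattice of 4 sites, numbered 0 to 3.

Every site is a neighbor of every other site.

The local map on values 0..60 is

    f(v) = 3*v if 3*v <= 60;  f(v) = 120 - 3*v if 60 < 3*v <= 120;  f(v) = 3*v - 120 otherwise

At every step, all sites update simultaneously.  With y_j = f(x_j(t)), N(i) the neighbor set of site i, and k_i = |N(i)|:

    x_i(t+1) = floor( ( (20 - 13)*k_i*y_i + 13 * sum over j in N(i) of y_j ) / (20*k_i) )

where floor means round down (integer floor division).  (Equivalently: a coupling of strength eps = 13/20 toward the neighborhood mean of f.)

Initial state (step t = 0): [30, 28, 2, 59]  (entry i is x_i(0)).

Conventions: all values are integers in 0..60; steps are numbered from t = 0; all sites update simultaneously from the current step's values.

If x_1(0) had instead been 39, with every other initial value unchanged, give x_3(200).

Simulating step by step:
t=0: [30, 39, 2, 59]
t=1: [24, 21, 21, 28]
t=2: [49, 50, 50, 47]
t=3: [27, 27, 27, 26]
t=4: [39, 39, 39, 40]
t=5: [2, 2, 2, 1]
t=6: [5, 5, 5, 4]
t=7: [14, 14, 14, 13]
t=8: [41, 41, 41, 40]
t=9: [2, 2, 2, 1]

Answer: x_3(200) = 40
Key observation: The state at step 5, [2, 2, 2, 1], reappears at step 9: the system is in a cycle of period 4 from step 5 on.  Therefore the state at step 200 equals the state at step 5 + ((200 - 5) mod 4) = 8, which is [41, 41, 41, 40].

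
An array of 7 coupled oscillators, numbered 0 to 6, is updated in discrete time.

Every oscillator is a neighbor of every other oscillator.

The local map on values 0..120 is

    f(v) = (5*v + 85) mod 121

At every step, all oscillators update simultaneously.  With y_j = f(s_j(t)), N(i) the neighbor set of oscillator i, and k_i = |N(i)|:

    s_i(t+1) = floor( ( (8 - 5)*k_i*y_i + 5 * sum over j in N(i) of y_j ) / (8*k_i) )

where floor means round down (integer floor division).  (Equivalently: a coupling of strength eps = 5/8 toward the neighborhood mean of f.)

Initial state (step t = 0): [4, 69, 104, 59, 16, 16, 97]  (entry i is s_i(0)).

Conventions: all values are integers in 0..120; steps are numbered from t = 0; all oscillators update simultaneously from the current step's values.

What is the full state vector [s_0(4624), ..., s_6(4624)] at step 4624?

Simulating step by step:
t=0: [4, 69, 104, 59, 16, 16, 97]
t=1: [66, 55, 37, 42, 49, 49, 61]
t=2: [61, 79, 54, 61, 71, 71, 54]
t=3: [64, 89, 88, 64, 78, 78, 88]
t=4: [56, 57, 56, 56, 75, 75, 56]
t=5: [22, 23, 22, 22, 48, 48, 22]
t=6: [76, 77, 76, 76, 78, 78, 76]
t=7: [104, 105, 104, 104, 107, 107, 104]
t=8: [3, 5, 3, 3, 7, 7, 3]
t=9: [105, 107, 105, 105, 110, 110, 105]
t=10: [11, 13, 11, 11, 18, 18, 11]
t=11: [27, 30, 27, 27, 36, 36, 27]
t=12: [84, 88, 84, 84, 64, 64, 84]
t=13: [27, 32, 27, 27, 33, 33, 27]
t=14: [70, 44, 70, 70, 45, 45, 70]
t=15: [70, 67, 70, 70, 69, 69, 70]
t=16: [69, 65, 69, 69, 68, 68, 69]
t=17: [63, 58, 63, 63, 62, 62, 63]
t=18: [33, 26, 33, 33, 32, 32, 33]
t=19: [15, 39, 15, 15, 14, 14, 15]
t=20: [37, 37, 37, 37, 36, 36, 37]
t=21: [26, 26, 26, 26, 25, 25, 26]
t=22: [92, 92, 92, 92, 91, 91, 92]
t=23: [59, 59, 59, 59, 58, 58, 59]
t=24: [15, 15, 15, 15, 14, 14, 15]
t=25: [37, 37, 37, 37, 36, 36, 37]

Answer: [15, 15, 15, 15, 14, 14, 15]
Key observation: The state at step 20, [37, 37, 37, 37, 36, 36, 37], reappears at step 25: the system is in a cycle of period 5 from step 20 on.  Therefore the state at step 4624 equals the state at step 20 + ((4624 - 20) mod 5) = 24, which is [15, 15, 15, 15, 14, 14, 15].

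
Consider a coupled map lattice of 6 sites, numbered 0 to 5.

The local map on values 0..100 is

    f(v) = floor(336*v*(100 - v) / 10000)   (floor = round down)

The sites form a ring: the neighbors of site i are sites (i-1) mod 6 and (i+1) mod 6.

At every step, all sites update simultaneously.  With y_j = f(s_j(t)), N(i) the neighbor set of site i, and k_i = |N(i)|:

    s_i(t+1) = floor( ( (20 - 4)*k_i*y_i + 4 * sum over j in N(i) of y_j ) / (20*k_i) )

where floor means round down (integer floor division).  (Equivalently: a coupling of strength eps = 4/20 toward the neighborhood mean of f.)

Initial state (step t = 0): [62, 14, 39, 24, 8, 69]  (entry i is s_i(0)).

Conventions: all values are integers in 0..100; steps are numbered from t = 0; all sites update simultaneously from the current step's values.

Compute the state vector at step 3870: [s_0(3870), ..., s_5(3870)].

Simulating step by step:
t=0: [62, 14, 39, 24, 8, 69]
t=1: [74, 47, 73, 59, 32, 67]
t=2: [66, 79, 69, 78, 73, 72]
t=3: [72, 58, 68, 59, 65, 67]
t=4: [69, 78, 74, 79, 76, 73]
t=5: [69, 59, 62, 56, 60, 66]
t=6: [72, 79, 79, 81, 79, 75]
t=7: [65, 56, 54, 51, 55, 62]
t=8: [76, 81, 82, 83, 82, 79]
t=9: [59, 51, 49, 47, 49, 55]
t=10: [81, 82, 83, 83, 83, 82]
t=11: [50, 49, 47, 47, 47, 49]
t=12: [83, 83, 83, 83, 83, 83]
t=13: [47, 47, 47, 47, 47, 47]
t=14: [83, 83, 83, 83, 83, 83]

Answer: [83, 83, 83, 83, 83, 83]
Key observation: The state at step 12, [83, 83, 83, 83, 83, 83], reappears at step 14: the system is in a cycle of period 2 from step 12 on.  Therefore the state at step 3870 equals the state at step 12 + ((3870 - 12) mod 2) = 12, which is [83, 83, 83, 83, 83, 83].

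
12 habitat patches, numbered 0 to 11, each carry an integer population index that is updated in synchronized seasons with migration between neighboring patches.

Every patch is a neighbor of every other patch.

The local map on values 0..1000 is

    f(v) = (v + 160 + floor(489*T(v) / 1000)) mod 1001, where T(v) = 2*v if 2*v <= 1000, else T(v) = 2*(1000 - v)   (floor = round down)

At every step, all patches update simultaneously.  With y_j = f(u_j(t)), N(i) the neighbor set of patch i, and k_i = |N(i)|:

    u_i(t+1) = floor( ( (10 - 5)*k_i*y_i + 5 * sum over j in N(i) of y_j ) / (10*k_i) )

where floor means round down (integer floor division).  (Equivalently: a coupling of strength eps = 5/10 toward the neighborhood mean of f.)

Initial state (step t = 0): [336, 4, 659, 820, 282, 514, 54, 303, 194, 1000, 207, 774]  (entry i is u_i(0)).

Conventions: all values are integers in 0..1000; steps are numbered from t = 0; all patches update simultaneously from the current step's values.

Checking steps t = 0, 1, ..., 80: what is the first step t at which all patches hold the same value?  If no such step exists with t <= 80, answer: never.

Simulating step by step:
t=0: [336, 4, 659, 820, 282, 514, 54, 303, 194, 1000, 207, 774]  (not all equal)
t=1: [584, 285, 278, 280, 535, 276, 330, 554, 456, 281, 468, 279]  (not all equal)
t=2: [325, 586, 580, 582, 325, 578, 627, 325, 285, 583, 296, 581]  (not all equal)
t=3: [588, 291, 291, 291, 588, 291, 291, 588, 552, 291, 562, 291]  (not all equal)
t=4: [335, 601, 601, 601, 335, 601, 601, 335, 335, 601, 335, 601]  (not all equal)
t=5: [608, 302, 302, 302, 608, 302, 302, 608, 608, 302, 608, 302]  (not all equal)
t=6: [343, 619, 619, 619, 343, 619, 619, 343, 343, 619, 343, 619]  (not all equal)
t=7: [619, 306, 306, 306, 619, 306, 306, 619, 619, 306, 619, 306]  (not all equal)
t=8: [345, 625, 625, 625, 345, 625, 625, 345, 345, 625, 345, 625]  (not all equal)
t=9: [621, 307, 307, 307, 621, 307, 307, 621, 621, 307, 621, 307]  (not all equal)
t=10: [346, 626, 626, 626, 346, 626, 626, 346, 346, 626, 346, 626]  (not all equal)
t=11: [623, 307, 307, 307, 623, 307, 307, 623, 623, 307, 623, 307]  (not all equal)
t=12: [346, 626, 626, 626, 346, 626, 626, 346, 346, 626, 346, 626]  (not all equal)

Answer: never
Key observation: The state at step 10 reappears at step 12 — the system is in a cycle of period 2 from step 10 on.  No step 0..12 is synchronized, and the cycle repeats forever, so no step up to 80 (or ever) has all patches equal.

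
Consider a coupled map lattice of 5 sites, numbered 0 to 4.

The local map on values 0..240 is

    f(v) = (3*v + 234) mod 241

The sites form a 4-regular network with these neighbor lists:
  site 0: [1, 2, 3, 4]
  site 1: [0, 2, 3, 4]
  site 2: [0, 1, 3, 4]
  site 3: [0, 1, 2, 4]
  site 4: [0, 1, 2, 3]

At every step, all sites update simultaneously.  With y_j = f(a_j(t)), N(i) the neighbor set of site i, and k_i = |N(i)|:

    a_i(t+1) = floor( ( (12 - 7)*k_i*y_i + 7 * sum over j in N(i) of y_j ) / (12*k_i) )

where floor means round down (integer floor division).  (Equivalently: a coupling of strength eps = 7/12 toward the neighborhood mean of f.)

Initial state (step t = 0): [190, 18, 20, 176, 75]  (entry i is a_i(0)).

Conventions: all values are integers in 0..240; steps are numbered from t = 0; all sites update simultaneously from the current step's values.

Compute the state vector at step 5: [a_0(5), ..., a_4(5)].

Simulating step by step:
t=0: [190, 18, 20, 176, 75]
t=1: [85, 76, 78, 74, 122]
t=2: [116, 174, 176, 173, 146]
t=3: [84, 66, 67, 65, 108]
t=4: [96, 146, 147, 146, 115]
t=5: [114, 155, 155, 155, 129]

Answer: [114, 155, 155, 155, 129]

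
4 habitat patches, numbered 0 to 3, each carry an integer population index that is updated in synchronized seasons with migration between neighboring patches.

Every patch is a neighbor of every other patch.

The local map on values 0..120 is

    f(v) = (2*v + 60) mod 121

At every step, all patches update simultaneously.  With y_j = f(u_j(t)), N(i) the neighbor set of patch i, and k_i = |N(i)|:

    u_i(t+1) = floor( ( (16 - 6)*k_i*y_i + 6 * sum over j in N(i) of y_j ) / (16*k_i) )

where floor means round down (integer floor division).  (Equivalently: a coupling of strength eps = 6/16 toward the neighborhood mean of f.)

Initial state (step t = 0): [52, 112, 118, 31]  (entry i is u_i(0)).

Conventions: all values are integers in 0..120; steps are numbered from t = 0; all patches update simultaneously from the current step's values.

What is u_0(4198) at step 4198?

Simulating step by step:
t=0: [52, 112, 118, 31]
t=1: [39, 38, 44, 18]
t=2: [27, 26, 32, 67]
t=3: [94, 93, 39, 74]
t=4: [17, 16, 22, 57]
t=5: [89, 88, 94, 69]
t=6: [97, 96, 42, 77]
t=7: [23, 22, 28, 63]
t=8: [101, 100, 106, 81]
t=9: [31, 30, 36, 71]
t=10: [27, 86, 32, 67]
t=11: [94, 93, 39, 74]

Answer: u_0(4198) = 97
Key observation: The state at step 3, [94, 93, 39, 74], reappears at step 11: the system is in a cycle of period 8 from step 3 on.  Therefore the state at step 4198 equals the state at step 3 + ((4198 - 3) mod 8) = 6, which is [97, 96, 42, 77].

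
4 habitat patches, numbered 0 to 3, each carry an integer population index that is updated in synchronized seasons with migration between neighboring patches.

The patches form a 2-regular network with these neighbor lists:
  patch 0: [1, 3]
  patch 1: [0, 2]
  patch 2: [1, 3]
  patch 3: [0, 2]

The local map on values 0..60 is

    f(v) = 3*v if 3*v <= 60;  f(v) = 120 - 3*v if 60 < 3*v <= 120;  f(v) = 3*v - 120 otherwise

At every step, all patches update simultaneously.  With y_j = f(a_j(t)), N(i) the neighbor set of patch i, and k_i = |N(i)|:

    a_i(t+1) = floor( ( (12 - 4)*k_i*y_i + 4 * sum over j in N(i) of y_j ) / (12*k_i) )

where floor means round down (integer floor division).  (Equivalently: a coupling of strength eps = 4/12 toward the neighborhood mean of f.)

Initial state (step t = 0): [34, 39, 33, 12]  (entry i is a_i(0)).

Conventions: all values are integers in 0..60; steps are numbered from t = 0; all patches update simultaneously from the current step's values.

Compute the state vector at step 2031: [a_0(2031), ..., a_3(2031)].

Simulating step by step:
t=0: [34, 39, 33, 12]
t=1: [18, 8, 20, 30]
t=2: [45, 35, 49, 39]
t=3: [13, 17, 21, 9]
t=4: [39, 50, 51, 34]
t=5: [10, 26, 30, 18]
t=6: [36, 38, 36, 46]
t=7: [12, 8, 12, 16]
t=8: [36, 28, 36, 44]
t=9: [16, 28, 16, 12]
t=10: [44, 40, 44, 40]
t=11: [8, 4, 8, 4]
t=12: [20, 16, 20, 16]
t=13: [56, 52, 56, 52]
t=14: [44, 40, 44, 40]

Answer: [8, 4, 8, 4]
Key observation: The state at step 10, [44, 40, 44, 40], reappears at step 14: the system is in a cycle of period 4 from step 10 on.  Therefore the state at step 2031 equals the state at step 10 + ((2031 - 10) mod 4) = 11, which is [8, 4, 8, 4].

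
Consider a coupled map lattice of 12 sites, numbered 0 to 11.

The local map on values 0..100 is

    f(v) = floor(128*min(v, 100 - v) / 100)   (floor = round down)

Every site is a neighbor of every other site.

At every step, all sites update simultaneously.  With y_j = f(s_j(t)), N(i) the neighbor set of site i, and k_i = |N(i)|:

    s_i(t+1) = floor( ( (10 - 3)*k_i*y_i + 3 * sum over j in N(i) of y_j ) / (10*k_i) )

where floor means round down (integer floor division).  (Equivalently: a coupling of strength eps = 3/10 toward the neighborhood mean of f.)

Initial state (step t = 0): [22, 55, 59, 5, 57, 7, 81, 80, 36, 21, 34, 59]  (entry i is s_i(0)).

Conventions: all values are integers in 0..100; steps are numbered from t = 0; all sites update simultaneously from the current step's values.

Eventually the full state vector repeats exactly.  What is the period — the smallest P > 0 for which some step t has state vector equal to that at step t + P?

Simulating step by step:
t=0: [22, 55, 59, 5, 57, 7, 81, 80, 36, 21, 34, 59]
t=1: [30, 49, 46, 15, 48, 16, 27, 28, 42, 29, 40, 46]
t=2: [39, 56, 53, 27, 55, 27, 37, 37, 50, 39, 48, 53]
t=3: [49, 54, 57, 39, 55, 39, 48, 48, 59, 49, 57, 57]
t=4: [60, 57, 55, 51, 56, 51, 59, 59, 53, 60, 55, 55]
t=5: [52, 55, 56, 60, 56, 60, 53, 53, 58, 52, 56, 56]
t=6: [59, 56, 56, 52, 56, 52, 58, 58, 54, 59, 56, 56]
t=7: [53, 55, 55, 59, 55, 59, 53, 53, 57, 53, 55, 55]
t=8: [59, 57, 57, 53, 57, 53, 59, 59, 55, 59, 57, 57]
t=9: [52, 55, 55, 58, 55, 58, 52, 52, 56, 52, 55, 55]
t=10: [59, 57, 57, 54, 57, 54, 59, 59, 56, 59, 57, 57]
t=11: [52, 54, 54, 56, 54, 56, 52, 52, 55, 52, 54, 54]
t=12: [60, 58, 58, 56, 58, 56, 60, 60, 57, 60, 58, 58]
t=13: [51, 53, 53, 55, 53, 55, 51, 51, 54, 51, 53, 53]
t=14: [61, 60, 60, 57, 60, 57, 61, 61, 58, 61, 60, 60]
t=15: [49, 51, 51, 53, 51, 53, 49, 49, 52, 49, 51, 51]
t=16: [61, 61, 61, 60, 61, 60, 61, 61, 61, 61, 61, 61]
t=17: [49, 49, 49, 50, 49, 50, 49, 49, 49, 49, 49, 49]
t=18: [62, 62, 62, 63, 62, 63, 62, 62, 62, 62, 62, 62]
t=19: [47, 47, 47, 47, 47, 47, 47, 47, 47, 47, 47, 47]
t=20: [60, 60, 60, 60, 60, 60, 60, 60, 60, 60, 60, 60]
t=21: [51, 51, 51, 51, 51, 51, 51, 51, 51, 51, 51, 51]
t=22: [62, 62, 62, 62, 62, 62, 62, 62, 62, 62, 62, 62]
t=23: [48, 48, 48, 48, 48, 48, 48, 48, 48, 48, 48, 48]
t=24: [61, 61, 61, 61, 61, 61, 61, 61, 61, 61, 61, 61]
t=25: [49, 49, 49, 49, 49, 49, 49, 49, 49, 49, 49, 49]
t=26: [62, 62, 62, 62, 62, 62, 62, 62, 62, 62, 62, 62]

Answer: 4
Key observation: The state at step 22, [62, 62, 62, 62, 62, 62, 62, 62, 62, 62, 62, 62], reappears at step 26 — and no state repeats earlier — so the cycle the system enters has period 4.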